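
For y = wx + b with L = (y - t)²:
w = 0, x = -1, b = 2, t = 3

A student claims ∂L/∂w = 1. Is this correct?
Incorrect

y = (0)(-1) + 2 = 2
∂L/∂y = 2(y - t) = 2(2 - 3) = -2
∂y/∂w = x = -1
∂L/∂w = -2 × -1 = 2

Claimed value: 1
Incorrect: The correct gradient is 2.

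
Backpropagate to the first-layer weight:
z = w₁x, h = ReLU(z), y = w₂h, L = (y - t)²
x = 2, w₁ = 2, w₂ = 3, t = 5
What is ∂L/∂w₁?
∂L/∂w₁ = 84

Forward pass:
z = w₁x = 2×2 = 4
h = ReLU(4) = 4
y = w₂h = 3×4 = 12

Backward pass:
∂L/∂y = 2(y - t) = 2(12 - 5) = 14
∂y/∂h = w₂ = 3
∂h/∂z = 1 (ReLU derivative)
∂z/∂w₁ = x = 2

∂L/∂w₁ = 14 × 3 × 1 × 2 = 84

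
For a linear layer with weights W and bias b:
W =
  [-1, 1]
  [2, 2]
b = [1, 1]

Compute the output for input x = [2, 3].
y = [2, 11]

Wx = [-1×2 + 1×3, 2×2 + 2×3]
   = [1, 10]
y = Wx + b = [1 + 1, 10 + 1] = [2, 11]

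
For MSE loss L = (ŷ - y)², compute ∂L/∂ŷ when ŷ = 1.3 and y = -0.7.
∂L/∂ŷ = 4.0

∂L/∂ŷ = 2(ŷ - y) = 2(1.3 - -0.7) = 2(2.0) = 4.0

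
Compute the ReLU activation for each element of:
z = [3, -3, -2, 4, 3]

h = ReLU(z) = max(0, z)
h = [3, 0, 0, 4, 3]

ReLU applied element-wise: max(0,3)=3, max(0,-3)=0, max(0,-2)=0, max(0,4)=4, max(0,3)=3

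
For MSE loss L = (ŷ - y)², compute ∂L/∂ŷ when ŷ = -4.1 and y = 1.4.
∂L/∂ŷ = -11.0

∂L/∂ŷ = 2(ŷ - y) = 2(-4.1 - 1.4) = 2(-5.5) = -11.0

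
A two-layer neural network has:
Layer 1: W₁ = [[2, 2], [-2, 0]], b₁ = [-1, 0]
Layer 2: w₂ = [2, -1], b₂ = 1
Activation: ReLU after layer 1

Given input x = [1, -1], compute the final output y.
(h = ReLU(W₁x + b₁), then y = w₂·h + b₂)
y = 1

Layer 1 pre-activation: z₁ = [-1, -2]
After ReLU: h = [0, 0]
Layer 2 output: y = 2×0 + -1×0 + 1 = 1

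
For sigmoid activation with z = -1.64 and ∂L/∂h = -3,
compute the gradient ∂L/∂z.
∂L/∂z = -0.4082

σ(-1.64) = 0.1625
σ'(-1.64) = σ(-1.64)(1 - σ(-1.64)) = 0.1625 × 0.8375 = 0.1361
∂L/∂z = ∂L/∂h · σ'(z) = -3 × 0.1361 = -0.4082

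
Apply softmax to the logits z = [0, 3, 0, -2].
p = [0.045, 0.9039, 0.045, 0.0061]

exp(z) = [1, 20.09, 1, 0.1353]
Sum = 22.22
p = [0.045, 0.9039, 0.045, 0.0061]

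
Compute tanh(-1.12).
-0.8076

tanh(-1.12) = (e^(-1.12) - e^(1.12))/(e^(-1.12) + e^(1.12)) = -0.8076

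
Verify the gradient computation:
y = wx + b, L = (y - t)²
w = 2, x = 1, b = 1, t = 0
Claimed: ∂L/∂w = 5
Incorrect

y = (2)(1) + 1 = 3
∂L/∂y = 2(y - t) = 2(3 - 0) = 6
∂y/∂w = x = 1
∂L/∂w = 6 × 1 = 6

Claimed value: 5
Incorrect: The correct gradient is 6.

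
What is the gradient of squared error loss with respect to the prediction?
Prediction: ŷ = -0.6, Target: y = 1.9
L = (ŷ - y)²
∂L/∂ŷ = -5.0

∂L/∂ŷ = 2(ŷ - y) = 2(-0.6 - 1.9) = 2(-2.5) = -5.0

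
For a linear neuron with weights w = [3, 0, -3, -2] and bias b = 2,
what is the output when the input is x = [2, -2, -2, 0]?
y = 14

y = (3)(2) + (0)(-2) + (-3)(-2) + (-2)(0) + 2 = 14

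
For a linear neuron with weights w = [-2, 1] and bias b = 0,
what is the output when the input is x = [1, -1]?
y = -3

y = (-2)(1) + (1)(-1) + 0 = -3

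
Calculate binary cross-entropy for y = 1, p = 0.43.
L = 0.844

L = -1·log(0.43) - 0·log(0.57) = -log(0.43) = 0.844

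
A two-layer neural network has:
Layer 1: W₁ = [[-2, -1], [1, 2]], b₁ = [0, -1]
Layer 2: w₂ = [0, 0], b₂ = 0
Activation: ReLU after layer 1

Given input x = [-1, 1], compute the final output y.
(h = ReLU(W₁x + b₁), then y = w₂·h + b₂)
y = 0

Layer 1 pre-activation: z₁ = [1, 0]
After ReLU: h = [1, 0]
Layer 2 output: y = 0×1 + 0×0 + 0 = 0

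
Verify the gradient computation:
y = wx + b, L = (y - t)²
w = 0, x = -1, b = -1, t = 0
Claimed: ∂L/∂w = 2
Correct

y = (0)(-1) + -1 = -1
∂L/∂y = 2(y - t) = 2(-1 - 0) = -2
∂y/∂w = x = -1
∂L/∂w = -2 × -1 = 2

Claimed value: 2
Correct: The correct gradient is 2.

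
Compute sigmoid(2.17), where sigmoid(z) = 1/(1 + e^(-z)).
0.8975

sigmoid(2.17) = 1/(1 + e^(-2.17)) = 1/(1 + 0.1142) = 0.8975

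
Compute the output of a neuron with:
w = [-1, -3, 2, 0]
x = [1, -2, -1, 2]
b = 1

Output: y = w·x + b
y = 4

y = (-1)(1) + (-3)(-2) + (2)(-1) + (0)(2) + 1 = 4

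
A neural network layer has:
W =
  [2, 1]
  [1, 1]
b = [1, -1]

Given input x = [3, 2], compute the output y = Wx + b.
y = [9, 4]

Wx = [2×3 + 1×2, 1×3 + 1×2]
   = [8, 5]
y = Wx + b = [8 + 1, 5 + -1] = [9, 4]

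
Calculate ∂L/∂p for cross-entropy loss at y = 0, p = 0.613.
∂L/∂p = 2.584

∂L/∂p = -y/p + (1-y)/(1-p) = 0 + 1/0.387 = 2.584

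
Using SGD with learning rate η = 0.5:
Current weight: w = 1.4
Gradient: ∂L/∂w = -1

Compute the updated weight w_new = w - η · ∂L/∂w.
w_new = 1.9

w_new = w - η·∂L/∂w = 1.4 - 0.5×(-1) = 1.4 - (-0.5) = 1.9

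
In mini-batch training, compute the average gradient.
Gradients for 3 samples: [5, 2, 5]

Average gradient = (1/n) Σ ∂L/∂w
Average gradient = 4

Average = (1/3)(5 + 2 + 5) = 12/3 = 4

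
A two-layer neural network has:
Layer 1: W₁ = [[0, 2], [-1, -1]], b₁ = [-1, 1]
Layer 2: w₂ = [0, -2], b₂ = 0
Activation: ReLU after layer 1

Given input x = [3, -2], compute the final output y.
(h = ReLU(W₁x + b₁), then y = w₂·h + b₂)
y = 0

Layer 1 pre-activation: z₁ = [-5, 0]
After ReLU: h = [0, 0]
Layer 2 output: y = 0×0 + -2×0 + 0 = 0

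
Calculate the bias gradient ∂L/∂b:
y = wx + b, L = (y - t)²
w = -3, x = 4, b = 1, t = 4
∂L/∂b = -30

y = wx + b = (-3)(4) + 1 = -11
∂L/∂y = 2(y - t) = 2(-11 - 4) = -30
∂y/∂b = 1
∂L/∂b = ∂L/∂y · ∂y/∂b = -30 × 1 = -30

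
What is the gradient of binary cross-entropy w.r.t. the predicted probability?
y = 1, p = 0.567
∂L/∂p = -1.764

∂L/∂p = -y/p + (1-y)/(1-p) = -1/0.567 + 0 = -1.764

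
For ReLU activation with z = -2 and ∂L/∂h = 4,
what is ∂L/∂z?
∂L/∂z = 0

h = ReLU(-2) = 0
Since z < 0: ∂h/∂z = 0
∂L/∂z = ∂L/∂h · ∂h/∂z = 4 × 0 = 0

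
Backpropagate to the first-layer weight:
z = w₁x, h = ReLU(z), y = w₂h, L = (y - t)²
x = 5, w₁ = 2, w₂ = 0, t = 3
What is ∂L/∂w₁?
∂L/∂w₁ = 0

Forward pass:
z = w₁x = 2×5 = 10
h = ReLU(10) = 10
y = w₂h = 0×10 = 0

Backward pass:
∂L/∂y = 2(y - t) = 2(0 - 3) = -6
∂y/∂h = w₂ = 0
∂h/∂z = 1 (ReLU derivative)
∂z/∂w₁ = x = 5

∂L/∂w₁ = -6 × 0 × 1 × 5 = 0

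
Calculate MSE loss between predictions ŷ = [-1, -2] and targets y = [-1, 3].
MSE = 12.5

MSE = (1/2)((-1--1)² + (-2-3)²) = (1/2)(0 + 25) = 12.5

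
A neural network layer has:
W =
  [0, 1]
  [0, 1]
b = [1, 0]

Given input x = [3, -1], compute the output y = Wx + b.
y = [0, -1]

Wx = [0×3 + 1×-1, 0×3 + 1×-1]
   = [-1, -1]
y = Wx + b = [-1 + 1, -1 + 0] = [0, -1]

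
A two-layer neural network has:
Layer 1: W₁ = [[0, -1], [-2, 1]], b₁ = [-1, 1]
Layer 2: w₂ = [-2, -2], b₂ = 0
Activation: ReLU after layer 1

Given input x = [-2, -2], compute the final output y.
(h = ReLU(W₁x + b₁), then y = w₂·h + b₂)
y = -8

Layer 1 pre-activation: z₁ = [1, 3]
After ReLU: h = [1, 3]
Layer 2 output: y = -2×1 + -2×3 + 0 = -8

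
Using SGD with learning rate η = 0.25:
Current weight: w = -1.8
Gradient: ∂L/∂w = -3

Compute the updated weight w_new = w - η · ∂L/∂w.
w_new = -1.05

w_new = w - η·∂L/∂w = -1.8 - 0.25×(-3) = -1.8 - (-0.75) = -1.05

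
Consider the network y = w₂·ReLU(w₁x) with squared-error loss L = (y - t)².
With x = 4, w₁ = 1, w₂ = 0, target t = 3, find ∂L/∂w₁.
∂L/∂w₁ = 0

Forward pass:
z = w₁x = 1×4 = 4
h = ReLU(4) = 4
y = w₂h = 0×4 = 0

Backward pass:
∂L/∂y = 2(y - t) = 2(0 - 3) = -6
∂y/∂h = w₂ = 0
∂h/∂z = 1 (ReLU derivative)
∂z/∂w₁ = x = 4

∂L/∂w₁ = -6 × 0 × 1 × 4 = 0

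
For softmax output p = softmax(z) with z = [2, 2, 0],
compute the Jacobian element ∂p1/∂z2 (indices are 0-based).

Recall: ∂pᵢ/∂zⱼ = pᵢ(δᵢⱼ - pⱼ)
∂p1/∂z2 = -0.02968

p = softmax(z) = [0.4683, 0.4683, 0.06338]
p1 = 0.4683, p2 = 0.06338

∂p1/∂z2 = -p1 × p2 = -0.4683 × 0.06338 = -0.02968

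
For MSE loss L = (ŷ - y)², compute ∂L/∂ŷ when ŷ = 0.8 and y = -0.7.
∂L/∂ŷ = 3.0

∂L/∂ŷ = 2(ŷ - y) = 2(0.8 - -0.7) = 2(1.5) = 3.0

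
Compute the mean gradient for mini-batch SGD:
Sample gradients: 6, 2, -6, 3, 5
Average gradient = 2

Average = (1/5)(6 + 2 + -6 + 3 + 5) = 10/5 = 2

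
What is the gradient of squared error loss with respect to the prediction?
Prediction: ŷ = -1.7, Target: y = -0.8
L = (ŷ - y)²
∂L/∂ŷ = -1.8

∂L/∂ŷ = 2(ŷ - y) = 2(-1.7 - -0.8) = 2(-0.9) = -1.8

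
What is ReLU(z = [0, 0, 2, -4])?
h = [0, 0, 2, 0]

ReLU applied element-wise: max(0,0)=0, max(0,0)=0, max(0,2)=2, max(0,-4)=0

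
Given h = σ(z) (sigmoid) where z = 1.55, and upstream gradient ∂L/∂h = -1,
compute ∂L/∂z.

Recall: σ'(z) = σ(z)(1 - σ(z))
∂L/∂z = -0.1444

σ(1.55) = 0.8249
σ'(1.55) = σ(1.55)(1 - σ(1.55)) = 0.8249 × 0.1751 = 0.1444
∂L/∂z = ∂L/∂h · σ'(z) = -1 × 0.1444 = -0.1444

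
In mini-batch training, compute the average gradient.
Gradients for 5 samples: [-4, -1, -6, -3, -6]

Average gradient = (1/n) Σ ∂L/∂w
Average gradient = -4

Average = (1/5)(-4 + -1 + -6 + -3 + -6) = -20/5 = -4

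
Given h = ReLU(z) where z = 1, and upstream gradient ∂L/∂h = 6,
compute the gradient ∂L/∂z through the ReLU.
∂L/∂z = 6

h = ReLU(1) = 1
Since z > 0: ∂h/∂z = 1
∂L/∂z = ∂L/∂h · ∂h/∂z = 6 × 1 = 6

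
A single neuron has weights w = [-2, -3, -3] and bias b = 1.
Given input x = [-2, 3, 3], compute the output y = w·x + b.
y = -13

y = (-2)(-2) + (-3)(3) + (-3)(3) + 1 = -13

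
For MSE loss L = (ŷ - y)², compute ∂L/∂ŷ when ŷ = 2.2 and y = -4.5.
∂L/∂ŷ = 13.4

∂L/∂ŷ = 2(ŷ - y) = 2(2.2 - -4.5) = 2(6.7) = 13.4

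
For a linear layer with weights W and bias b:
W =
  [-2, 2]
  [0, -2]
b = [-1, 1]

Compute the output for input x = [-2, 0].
y = [3, 1]

Wx = [-2×-2 + 2×0, 0×-2 + -2×0]
   = [4, 0]
y = Wx + b = [4 + -1, 0 + 1] = [3, 1]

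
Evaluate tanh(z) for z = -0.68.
-0.5915

tanh(-0.68) = (e^(-0.68) - e^(0.68))/(e^(-0.68) + e^(0.68)) = -0.5915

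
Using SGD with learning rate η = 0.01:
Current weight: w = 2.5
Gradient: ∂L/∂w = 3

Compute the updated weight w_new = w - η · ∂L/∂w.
w_new = 2.47

w_new = w - η·∂L/∂w = 2.5 - 0.01×(3) = 2.5 - (0.03) = 2.47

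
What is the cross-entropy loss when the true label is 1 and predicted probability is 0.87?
L = 0.1393

L = -1·log(0.87) - 0·log(0.13) = -log(0.87) = 0.1393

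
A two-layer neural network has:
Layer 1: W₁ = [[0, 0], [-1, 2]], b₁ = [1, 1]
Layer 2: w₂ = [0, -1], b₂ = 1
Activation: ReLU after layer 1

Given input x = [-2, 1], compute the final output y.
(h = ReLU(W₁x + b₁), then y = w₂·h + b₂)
y = -4

Layer 1 pre-activation: z₁ = [1, 5]
After ReLU: h = [1, 5]
Layer 2 output: y = 0×1 + -1×5 + 1 = -4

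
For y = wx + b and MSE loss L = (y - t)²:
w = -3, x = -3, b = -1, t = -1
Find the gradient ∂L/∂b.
∂L/∂b = 18

y = wx + b = (-3)(-3) + -1 = 8
∂L/∂y = 2(y - t) = 2(8 - -1) = 18
∂y/∂b = 1
∂L/∂b = ∂L/∂y · ∂y/∂b = 18 × 1 = 18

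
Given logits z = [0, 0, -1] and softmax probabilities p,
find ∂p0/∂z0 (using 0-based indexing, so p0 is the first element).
∂p0/∂z0 = 0.244

p = softmax(z) = [0.4223, 0.4223, 0.1554]
p0 = 0.4223

∂p0/∂z0 = p0(1 - p0) = 0.4223 × (1 - 0.4223) = 0.244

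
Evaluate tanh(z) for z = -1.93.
-0.9587

tanh(-1.93) = (e^(-1.93) - e^(1.93))/(e^(-1.93) + e^(1.93)) = -0.9587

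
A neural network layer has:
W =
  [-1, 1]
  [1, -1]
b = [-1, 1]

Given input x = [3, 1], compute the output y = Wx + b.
y = [-3, 3]

Wx = [-1×3 + 1×1, 1×3 + -1×1]
   = [-2, 2]
y = Wx + b = [-2 + -1, 2 + 1] = [-3, 3]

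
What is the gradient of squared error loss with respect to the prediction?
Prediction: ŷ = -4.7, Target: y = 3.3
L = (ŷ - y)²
∂L/∂ŷ = -16.0

∂L/∂ŷ = 2(ŷ - y) = 2(-4.7 - 3.3) = 2(-8.0) = -16.0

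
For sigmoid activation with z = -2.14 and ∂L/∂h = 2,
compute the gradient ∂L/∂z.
∂L/∂z = 0.1884

σ(-2.14) = 0.1053
σ'(-2.14) = σ(-2.14)(1 - σ(-2.14)) = 0.1053 × 0.8947 = 0.09419
∂L/∂z = ∂L/∂h · σ'(z) = 2 × 0.09419 = 0.1884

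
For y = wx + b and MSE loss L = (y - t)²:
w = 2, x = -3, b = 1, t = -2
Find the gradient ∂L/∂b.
∂L/∂b = -6

y = wx + b = (2)(-3) + 1 = -5
∂L/∂y = 2(y - t) = 2(-5 - -2) = -6
∂y/∂b = 1
∂L/∂b = ∂L/∂y · ∂y/∂b = -6 × 1 = -6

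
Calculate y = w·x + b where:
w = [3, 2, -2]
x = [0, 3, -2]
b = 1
y = 11

y = (3)(0) + (2)(3) + (-2)(-2) + 1 = 11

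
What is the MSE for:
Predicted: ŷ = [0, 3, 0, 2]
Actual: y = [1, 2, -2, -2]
MSE = 5.5

MSE = (1/4)((0-1)² + (3-2)² + (0--2)² + (2--2)²) = (1/4)(1 + 1 + 4 + 16) = 5.5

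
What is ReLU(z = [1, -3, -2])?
h = [1, 0, 0]

ReLU applied element-wise: max(0,1)=1, max(0,-3)=0, max(0,-2)=0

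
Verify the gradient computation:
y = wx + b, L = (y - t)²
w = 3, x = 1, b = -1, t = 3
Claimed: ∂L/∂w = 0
Incorrect

y = (3)(1) + -1 = 2
∂L/∂y = 2(y - t) = 2(2 - 3) = -2
∂y/∂w = x = 1
∂L/∂w = -2 × 1 = -2

Claimed value: 0
Incorrect: The correct gradient is -2.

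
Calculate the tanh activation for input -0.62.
-0.5511

tanh(-0.62) = (e^(-0.62) - e^(0.62))/(e^(-0.62) + e^(0.62)) = -0.5511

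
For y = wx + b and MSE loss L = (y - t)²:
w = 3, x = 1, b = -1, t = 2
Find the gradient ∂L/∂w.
∂L/∂w = 0

y = wx + b = (3)(1) + -1 = 2
∂L/∂y = 2(y - t) = 2(2 - 2) = 0
∂y/∂w = x = 1
∂L/∂w = ∂L/∂y · ∂y/∂w = 0 × 1 = 0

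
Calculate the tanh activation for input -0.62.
-0.5511

tanh(-0.62) = (e^(-0.62) - e^(0.62))/(e^(-0.62) + e^(0.62)) = -0.5511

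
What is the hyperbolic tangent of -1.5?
-0.9051

tanh(-1.5) = (e^(-1.5) - e^(1.5))/(e^(-1.5) + e^(1.5)) = -0.9051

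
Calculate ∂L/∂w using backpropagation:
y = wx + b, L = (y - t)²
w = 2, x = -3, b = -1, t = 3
∂L/∂w = 60

y = wx + b = (2)(-3) + -1 = -7
∂L/∂y = 2(y - t) = 2(-7 - 3) = -20
∂y/∂w = x = -3
∂L/∂w = ∂L/∂y · ∂y/∂w = -20 × -3 = 60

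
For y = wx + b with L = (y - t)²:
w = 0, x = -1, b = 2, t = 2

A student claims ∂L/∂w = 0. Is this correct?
Correct

y = (0)(-1) + 2 = 2
∂L/∂y = 2(y - t) = 2(2 - 2) = 0
∂y/∂w = x = -1
∂L/∂w = 0 × -1 = 0

Claimed value: 0
Correct: The correct gradient is 0.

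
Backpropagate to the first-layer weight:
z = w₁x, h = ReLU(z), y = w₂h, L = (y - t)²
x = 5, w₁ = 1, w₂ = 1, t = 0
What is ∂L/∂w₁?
∂L/∂w₁ = 50

Forward pass:
z = w₁x = 1×5 = 5
h = ReLU(5) = 5
y = w₂h = 1×5 = 5

Backward pass:
∂L/∂y = 2(y - t) = 2(5 - 0) = 10
∂y/∂h = w₂ = 1
∂h/∂z = 1 (ReLU derivative)
∂z/∂w₁ = x = 5

∂L/∂w₁ = 10 × 1 × 1 × 5 = 50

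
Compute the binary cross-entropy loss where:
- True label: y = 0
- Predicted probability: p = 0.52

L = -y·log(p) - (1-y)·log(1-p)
L = 0.734

L = -0·log(0.52) - 1·log(0.48) = -log(0.48) = 0.734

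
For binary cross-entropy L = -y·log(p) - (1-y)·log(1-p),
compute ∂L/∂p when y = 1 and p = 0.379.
∂L/∂p = -2.639

∂L/∂p = -y/p + (1-y)/(1-p) = -1/0.379 + 0 = -2.639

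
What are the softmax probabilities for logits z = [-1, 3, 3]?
p = [0.0091, 0.4955, 0.4955]

exp(z) = [0.3679, 20.09, 20.09]
Sum = 40.54
p = [0.0091, 0.4955, 0.4955]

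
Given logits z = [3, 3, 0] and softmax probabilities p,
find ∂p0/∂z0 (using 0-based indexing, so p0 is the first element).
∂p0/∂z0 = 0.2499

p = softmax(z) = [0.4879, 0.4879, 0.02429]
p0 = 0.4879

∂p0/∂z0 = p0(1 - p0) = 0.4879 × (1 - 0.4879) = 0.2499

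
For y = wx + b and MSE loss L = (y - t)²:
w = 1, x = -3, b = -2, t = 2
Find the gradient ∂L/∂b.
∂L/∂b = -14

y = wx + b = (1)(-3) + -2 = -5
∂L/∂y = 2(y - t) = 2(-5 - 2) = -14
∂y/∂b = 1
∂L/∂b = ∂L/∂y · ∂y/∂b = -14 × 1 = -14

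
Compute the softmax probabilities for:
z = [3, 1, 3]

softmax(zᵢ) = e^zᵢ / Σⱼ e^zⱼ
p = [0.4683, 0.0634, 0.4683]

exp(z) = [20.09, 2.718, 20.09]
Sum = 42.89
p = [0.4683, 0.0634, 0.4683]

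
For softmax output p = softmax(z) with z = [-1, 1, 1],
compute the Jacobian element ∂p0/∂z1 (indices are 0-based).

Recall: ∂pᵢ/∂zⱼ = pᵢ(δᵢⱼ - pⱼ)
∂p0/∂z1 = -0.02968

p = softmax(z) = [0.06338, 0.4683, 0.4683]
p0 = 0.06338, p1 = 0.4683

∂p0/∂z1 = -p0 × p1 = -0.06338 × 0.4683 = -0.02968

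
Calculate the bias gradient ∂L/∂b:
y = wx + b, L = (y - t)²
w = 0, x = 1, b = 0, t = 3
∂L/∂b = -6

y = wx + b = (0)(1) + 0 = 0
∂L/∂y = 2(y - t) = 2(0 - 3) = -6
∂y/∂b = 1
∂L/∂b = ∂L/∂y · ∂y/∂b = -6 × 1 = -6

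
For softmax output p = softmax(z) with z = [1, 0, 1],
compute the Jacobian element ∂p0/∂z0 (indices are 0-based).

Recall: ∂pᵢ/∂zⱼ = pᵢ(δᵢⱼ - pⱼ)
∂p0/∂z0 = 0.244

p = softmax(z) = [0.4223, 0.1554, 0.4223]
p0 = 0.4223

∂p0/∂z0 = p0(1 - p0) = 0.4223 × (1 - 0.4223) = 0.244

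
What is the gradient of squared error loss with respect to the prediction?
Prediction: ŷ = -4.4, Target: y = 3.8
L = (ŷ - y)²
∂L/∂ŷ = -16.4

∂L/∂ŷ = 2(ŷ - y) = 2(-4.4 - 3.8) = 2(-8.2) = -16.4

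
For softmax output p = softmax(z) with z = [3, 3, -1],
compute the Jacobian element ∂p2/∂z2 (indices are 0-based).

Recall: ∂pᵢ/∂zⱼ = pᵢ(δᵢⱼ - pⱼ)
∂p2/∂z2 = 0.008992

p = softmax(z) = [0.4955, 0.4955, 0.009075]
p2 = 0.009075

∂p2/∂z2 = p2(1 - p2) = 0.009075 × (1 - 0.009075) = 0.008992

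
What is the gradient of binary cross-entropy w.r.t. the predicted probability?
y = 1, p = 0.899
∂L/∂p = -1.112

∂L/∂p = -y/p + (1-y)/(1-p) = -1/0.899 + 0 = -1.112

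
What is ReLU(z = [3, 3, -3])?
h = [3, 3, 0]

ReLU applied element-wise: max(0,3)=3, max(0,3)=3, max(0,-3)=0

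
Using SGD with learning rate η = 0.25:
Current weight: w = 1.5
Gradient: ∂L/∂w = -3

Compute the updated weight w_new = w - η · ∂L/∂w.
w_new = 2.25

w_new = w - η·∂L/∂w = 1.5 - 0.25×(-3) = 1.5 - (-0.75) = 2.25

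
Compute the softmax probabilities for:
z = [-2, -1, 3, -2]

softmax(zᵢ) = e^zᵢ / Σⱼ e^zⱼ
p = [0.0065, 0.0178, 0.9692, 0.0065]

exp(z) = [0.1353, 0.3679, 20.09, 0.1353]
Sum = 20.72
p = [0.0065, 0.0178, 0.9692, 0.0065]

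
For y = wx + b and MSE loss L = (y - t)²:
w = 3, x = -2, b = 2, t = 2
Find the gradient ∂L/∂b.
∂L/∂b = -12

y = wx + b = (3)(-2) + 2 = -4
∂L/∂y = 2(y - t) = 2(-4 - 2) = -12
∂y/∂b = 1
∂L/∂b = ∂L/∂y · ∂y/∂b = -12 × 1 = -12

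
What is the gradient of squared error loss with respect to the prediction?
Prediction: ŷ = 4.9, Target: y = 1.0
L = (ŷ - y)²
∂L/∂ŷ = 7.8

∂L/∂ŷ = 2(ŷ - y) = 2(4.9 - 1.0) = 2(3.9) = 7.8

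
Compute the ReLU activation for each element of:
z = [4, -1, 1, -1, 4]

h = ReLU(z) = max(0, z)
h = [4, 0, 1, 0, 4]

ReLU applied element-wise: max(0,4)=4, max(0,-1)=0, max(0,1)=1, max(0,-1)=0, max(0,4)=4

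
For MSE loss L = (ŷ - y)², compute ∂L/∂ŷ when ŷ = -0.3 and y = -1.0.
∂L/∂ŷ = 1.4

∂L/∂ŷ = 2(ŷ - y) = 2(-0.3 - -1.0) = 2(0.7) = 1.4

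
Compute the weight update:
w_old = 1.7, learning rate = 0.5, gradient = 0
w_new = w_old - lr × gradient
w_new = 1.7

w_new = w - η·∂L/∂w = 1.7 - 0.5×(0) = 1.7 - (0) = 1.7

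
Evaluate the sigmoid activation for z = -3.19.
0.03954

sigmoid(-3.19) = 1/(1 + e^(3.19)) = 1/(1 + 24.29) = 0.03954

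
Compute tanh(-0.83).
-0.6805

tanh(-0.83) = (e^(-0.83) - e^(0.83))/(e^(-0.83) + e^(0.83)) = -0.6805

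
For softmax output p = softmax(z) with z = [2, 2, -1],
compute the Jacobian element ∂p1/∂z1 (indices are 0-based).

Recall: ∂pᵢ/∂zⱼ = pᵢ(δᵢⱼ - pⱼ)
∂p1/∂z1 = 0.2499

p = softmax(z) = [0.4879, 0.4879, 0.02429]
p1 = 0.4879

∂p1/∂z1 = p1(1 - p1) = 0.4879 × (1 - 0.4879) = 0.2499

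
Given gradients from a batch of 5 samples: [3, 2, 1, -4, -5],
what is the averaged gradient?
Average gradient = -0.6

Average = (1/5)(3 + 2 + 1 + -4 + -5) = -3/5 = -0.6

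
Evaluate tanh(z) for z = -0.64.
-0.5649

tanh(-0.64) = (e^(-0.64) - e^(0.64))/(e^(-0.64) + e^(0.64)) = -0.5649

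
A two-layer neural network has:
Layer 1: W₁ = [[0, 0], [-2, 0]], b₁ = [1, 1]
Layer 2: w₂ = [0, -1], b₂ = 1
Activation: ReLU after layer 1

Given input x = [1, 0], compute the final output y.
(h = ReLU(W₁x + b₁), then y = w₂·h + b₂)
y = 1

Layer 1 pre-activation: z₁ = [1, -1]
After ReLU: h = [1, 0]
Layer 2 output: y = 0×1 + -1×0 + 1 = 1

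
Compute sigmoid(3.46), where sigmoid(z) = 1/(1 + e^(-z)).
0.9695

sigmoid(3.46) = 1/(1 + e^(-3.46)) = 1/(1 + 0.03143) = 0.9695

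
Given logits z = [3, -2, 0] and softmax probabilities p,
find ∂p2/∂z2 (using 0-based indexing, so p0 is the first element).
∂p2/∂z2 = 0.0449

p = softmax(z) = [0.9465, 0.006377, 0.04712]
p2 = 0.04712

∂p2/∂z2 = p2(1 - p2) = 0.04712 × (1 - 0.04712) = 0.0449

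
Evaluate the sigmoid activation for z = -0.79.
0.3122

sigmoid(-0.79) = 1/(1 + e^(0.79)) = 1/(1 + 2.203) = 0.3122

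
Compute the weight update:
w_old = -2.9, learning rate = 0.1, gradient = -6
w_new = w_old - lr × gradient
w_new = -2.3

w_new = w - η·∂L/∂w = -2.9 - 0.1×(-6) = -2.9 - (-0.6) = -2.3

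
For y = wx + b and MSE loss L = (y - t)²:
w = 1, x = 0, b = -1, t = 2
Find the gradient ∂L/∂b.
∂L/∂b = -6

y = wx + b = (1)(0) + -1 = -1
∂L/∂y = 2(y - t) = 2(-1 - 2) = -6
∂y/∂b = 1
∂L/∂b = ∂L/∂y · ∂y/∂b = -6 × 1 = -6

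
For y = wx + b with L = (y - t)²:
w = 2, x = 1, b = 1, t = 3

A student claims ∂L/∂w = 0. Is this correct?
Correct

y = (2)(1) + 1 = 3
∂L/∂y = 2(y - t) = 2(3 - 3) = 0
∂y/∂w = x = 1
∂L/∂w = 0 × 1 = 0

Claimed value: 0
Correct: The correct gradient is 0.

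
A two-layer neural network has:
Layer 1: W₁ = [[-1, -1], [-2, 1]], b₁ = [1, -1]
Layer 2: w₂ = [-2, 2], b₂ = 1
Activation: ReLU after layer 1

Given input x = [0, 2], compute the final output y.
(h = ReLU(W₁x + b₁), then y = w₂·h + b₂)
y = 3

Layer 1 pre-activation: z₁ = [-1, 1]
After ReLU: h = [0, 1]
Layer 2 output: y = -2×0 + 2×1 + 1 = 3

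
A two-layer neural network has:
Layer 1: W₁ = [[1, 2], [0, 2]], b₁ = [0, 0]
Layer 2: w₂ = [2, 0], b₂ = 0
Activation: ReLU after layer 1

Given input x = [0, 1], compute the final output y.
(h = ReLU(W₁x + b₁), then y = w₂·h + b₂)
y = 4

Layer 1 pre-activation: z₁ = [2, 2]
After ReLU: h = [2, 2]
Layer 2 output: y = 2×2 + 0×2 + 0 = 4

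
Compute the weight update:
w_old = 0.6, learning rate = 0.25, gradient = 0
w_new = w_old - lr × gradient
w_new = 0.6

w_new = w - η·∂L/∂w = 0.6 - 0.25×(0) = 0.6 - (0) = 0.6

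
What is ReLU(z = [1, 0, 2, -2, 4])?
h = [1, 0, 2, 0, 4]

ReLU applied element-wise: max(0,1)=1, max(0,0)=0, max(0,2)=2, max(0,-2)=0, max(0,4)=4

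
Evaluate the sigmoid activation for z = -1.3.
0.2142

sigmoid(-1.3) = 1/(1 + e^(1.3)) = 1/(1 + 3.669) = 0.2142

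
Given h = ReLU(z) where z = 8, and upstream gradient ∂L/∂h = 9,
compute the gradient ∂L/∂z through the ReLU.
∂L/∂z = 9

h = ReLU(8) = 8
Since z > 0: ∂h/∂z = 1
∂L/∂z = ∂L/∂h · ∂h/∂z = 9 × 1 = 9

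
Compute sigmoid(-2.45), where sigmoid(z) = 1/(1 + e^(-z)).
0.07944

sigmoid(-2.45) = 1/(1 + e^(2.45)) = 1/(1 + 11.59) = 0.07944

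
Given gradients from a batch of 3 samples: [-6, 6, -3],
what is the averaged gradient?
Average gradient = -1

Average = (1/3)(-6 + 6 + -3) = -3/3 = -1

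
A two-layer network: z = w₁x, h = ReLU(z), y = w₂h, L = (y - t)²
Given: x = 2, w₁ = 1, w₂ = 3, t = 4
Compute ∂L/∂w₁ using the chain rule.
∂L/∂w₁ = 24

Forward pass:
z = w₁x = 1×2 = 2
h = ReLU(2) = 2
y = w₂h = 3×2 = 6

Backward pass:
∂L/∂y = 2(y - t) = 2(6 - 4) = 4
∂y/∂h = w₂ = 3
∂h/∂z = 1 (ReLU derivative)
∂z/∂w₁ = x = 2

∂L/∂w₁ = 4 × 3 × 1 × 2 = 24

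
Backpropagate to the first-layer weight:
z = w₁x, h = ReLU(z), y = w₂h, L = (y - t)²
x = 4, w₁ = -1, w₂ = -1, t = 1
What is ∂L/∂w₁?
∂L/∂w₁ = 0

Forward pass:
z = w₁x = -1×4 = -4
h = ReLU(-4) = 0
y = w₂h = -1×0 = 0

Backward pass:
∂L/∂y = 2(y - t) = 2(0 - 1) = -2
∂y/∂h = w₂ = -1
∂h/∂z = 0 (ReLU derivative)
∂z/∂w₁ = x = 4

∂L/∂w₁ = -2 × -1 × 0 × 4 = 0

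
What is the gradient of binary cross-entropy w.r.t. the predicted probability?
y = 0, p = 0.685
∂L/∂p = 3.175

∂L/∂p = -y/p + (1-y)/(1-p) = 0 + 1/0.315 = 3.175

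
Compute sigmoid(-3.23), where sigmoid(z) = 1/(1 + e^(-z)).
0.03805

sigmoid(-3.23) = 1/(1 + e^(3.23)) = 1/(1 + 25.28) = 0.03805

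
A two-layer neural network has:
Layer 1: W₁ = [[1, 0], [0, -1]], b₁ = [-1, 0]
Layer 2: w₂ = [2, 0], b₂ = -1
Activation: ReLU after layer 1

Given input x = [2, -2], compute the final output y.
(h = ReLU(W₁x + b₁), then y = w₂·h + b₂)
y = 1

Layer 1 pre-activation: z₁ = [1, 2]
After ReLU: h = [1, 2]
Layer 2 output: y = 2×1 + 0×2 + -1 = 1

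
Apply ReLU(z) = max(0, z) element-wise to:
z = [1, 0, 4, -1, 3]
h = [1, 0, 4, 0, 3]

ReLU applied element-wise: max(0,1)=1, max(0,0)=0, max(0,4)=4, max(0,-1)=0, max(0,3)=3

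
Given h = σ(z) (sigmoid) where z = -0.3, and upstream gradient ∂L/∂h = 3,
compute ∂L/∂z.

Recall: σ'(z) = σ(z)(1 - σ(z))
∂L/∂z = 0.7334

σ(-0.3) = 0.4256
σ'(-0.3) = σ(-0.3)(1 - σ(-0.3)) = 0.4256 × 0.5744 = 0.2445
∂L/∂z = ∂L/∂h · σ'(z) = 3 × 0.2445 = 0.7334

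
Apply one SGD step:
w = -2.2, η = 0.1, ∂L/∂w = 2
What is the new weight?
w_new = -2.4

w_new = w - η·∂L/∂w = -2.2 - 0.1×(2) = -2.2 - (0.2) = -2.4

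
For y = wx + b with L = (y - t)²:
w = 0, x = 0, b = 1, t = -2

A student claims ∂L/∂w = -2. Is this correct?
Incorrect

y = (0)(0) + 1 = 1
∂L/∂y = 2(y - t) = 2(1 - -2) = 6
∂y/∂w = x = 0
∂L/∂w = 6 × 0 = 0

Claimed value: -2
Incorrect: The correct gradient is 0.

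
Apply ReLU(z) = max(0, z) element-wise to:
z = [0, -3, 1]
h = [0, 0, 1]

ReLU applied element-wise: max(0,0)=0, max(0,-3)=0, max(0,1)=1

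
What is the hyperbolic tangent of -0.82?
-0.6751

tanh(-0.82) = (e^(-0.82) - e^(0.82))/(e^(-0.82) + e^(0.82)) = -0.6751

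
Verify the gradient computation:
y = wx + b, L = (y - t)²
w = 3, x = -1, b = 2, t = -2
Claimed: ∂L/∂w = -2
Correct

y = (3)(-1) + 2 = -1
∂L/∂y = 2(y - t) = 2(-1 - -2) = 2
∂y/∂w = x = -1
∂L/∂w = 2 × -1 = -2

Claimed value: -2
Correct: The correct gradient is -2.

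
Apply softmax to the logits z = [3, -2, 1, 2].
p = [0.6623, 0.0045, 0.0896, 0.2436]

exp(z) = [20.09, 0.1353, 2.718, 7.389]
Sum = 30.33
p = [0.6623, 0.0045, 0.0896, 0.2436]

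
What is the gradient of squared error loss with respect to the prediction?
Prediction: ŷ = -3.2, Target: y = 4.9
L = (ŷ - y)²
∂L/∂ŷ = -16.2

∂L/∂ŷ = 2(ŷ - y) = 2(-3.2 - 4.9) = 2(-8.1) = -16.2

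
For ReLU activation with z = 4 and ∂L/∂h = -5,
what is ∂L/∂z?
∂L/∂z = -5

h = ReLU(4) = 4
Since z > 0: ∂h/∂z = 1
∂L/∂z = ∂L/∂h · ∂h/∂z = -5 × 1 = -5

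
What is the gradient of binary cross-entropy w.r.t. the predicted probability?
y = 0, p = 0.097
∂L/∂p = 1.107

∂L/∂p = -y/p + (1-y)/(1-p) = 0 + 1/0.903 = 1.107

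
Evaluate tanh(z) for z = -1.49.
-0.9033

tanh(-1.49) = (e^(-1.49) - e^(1.49))/(e^(-1.49) + e^(1.49)) = -0.9033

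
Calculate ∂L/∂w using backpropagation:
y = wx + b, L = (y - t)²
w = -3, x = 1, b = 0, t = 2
∂L/∂w = -10

y = wx + b = (-3)(1) + 0 = -3
∂L/∂y = 2(y - t) = 2(-3 - 2) = -10
∂y/∂w = x = 1
∂L/∂w = ∂L/∂y · ∂y/∂w = -10 × 1 = -10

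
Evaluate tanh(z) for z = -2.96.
-0.9946

tanh(-2.96) = (e^(-2.96) - e^(2.96))/(e^(-2.96) + e^(2.96)) = -0.9946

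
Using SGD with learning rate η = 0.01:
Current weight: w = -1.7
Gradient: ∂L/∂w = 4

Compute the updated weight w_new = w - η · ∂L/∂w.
w_new = -1.74

w_new = w - η·∂L/∂w = -1.7 - 0.01×(4) = -1.7 - (0.04) = -1.74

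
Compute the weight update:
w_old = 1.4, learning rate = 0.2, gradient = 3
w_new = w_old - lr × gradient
w_new = 0.8

w_new = w - η·∂L/∂w = 1.4 - 0.2×(3) = 1.4 - (0.6) = 0.8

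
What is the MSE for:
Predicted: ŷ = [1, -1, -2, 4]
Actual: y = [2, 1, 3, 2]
MSE = 8.5

MSE = (1/4)((1-2)² + (-1-1)² + (-2-3)² + (4-2)²) = (1/4)(1 + 4 + 25 + 4) = 8.5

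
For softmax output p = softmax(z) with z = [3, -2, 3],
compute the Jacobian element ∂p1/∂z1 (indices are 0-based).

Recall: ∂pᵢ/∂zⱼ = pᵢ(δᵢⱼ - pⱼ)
∂p1/∂z1 = 0.003346

p = softmax(z) = [0.4983, 0.003358, 0.4983]
p1 = 0.003358

∂p1/∂z1 = p1(1 - p1) = 0.003358 × (1 - 0.003358) = 0.003346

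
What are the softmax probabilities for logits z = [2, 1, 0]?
p = [0.6652, 0.2447, 0.09]

exp(z) = [7.389, 2.718, 1]
Sum = 11.11
p = [0.6652, 0.2447, 0.09]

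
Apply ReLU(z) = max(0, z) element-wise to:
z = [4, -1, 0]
h = [4, 0, 0]

ReLU applied element-wise: max(0,4)=4, max(0,-1)=0, max(0,0)=0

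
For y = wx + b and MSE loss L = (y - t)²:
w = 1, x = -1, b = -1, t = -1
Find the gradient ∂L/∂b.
∂L/∂b = -2

y = wx + b = (1)(-1) + -1 = -2
∂L/∂y = 2(y - t) = 2(-2 - -1) = -2
∂y/∂b = 1
∂L/∂b = ∂L/∂y · ∂y/∂b = -2 × 1 = -2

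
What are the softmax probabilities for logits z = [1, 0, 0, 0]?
p = [0.4754, 0.1749, 0.1749, 0.1749]

exp(z) = [2.718, 1, 1, 1]
Sum = 5.718
p = [0.4754, 0.1749, 0.1749, 0.1749]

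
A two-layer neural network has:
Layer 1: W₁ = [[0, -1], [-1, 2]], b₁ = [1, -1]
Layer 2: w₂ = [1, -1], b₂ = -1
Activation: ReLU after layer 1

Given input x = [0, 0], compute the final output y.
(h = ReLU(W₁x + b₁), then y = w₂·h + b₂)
y = 0

Layer 1 pre-activation: z₁ = [1, -1]
After ReLU: h = [1, 0]
Layer 2 output: y = 1×1 + -1×0 + -1 = 0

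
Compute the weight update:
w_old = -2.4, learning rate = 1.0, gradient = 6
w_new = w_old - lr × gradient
w_new = -8.4

w_new = w - η·∂L/∂w = -2.4 - 1.0×(6) = -2.4 - (6) = -8.4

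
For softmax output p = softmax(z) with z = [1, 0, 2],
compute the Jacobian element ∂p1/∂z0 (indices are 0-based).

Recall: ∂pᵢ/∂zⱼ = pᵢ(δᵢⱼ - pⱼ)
∂p1/∂z0 = -0.02203

p = softmax(z) = [0.2447, 0.09003, 0.6652]
p1 = 0.09003, p0 = 0.2447

∂p1/∂z0 = -p1 × p0 = -0.09003 × 0.2447 = -0.02203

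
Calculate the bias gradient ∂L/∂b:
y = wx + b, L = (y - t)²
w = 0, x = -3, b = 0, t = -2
∂L/∂b = 4

y = wx + b = (0)(-3) + 0 = 0
∂L/∂y = 2(y - t) = 2(0 - -2) = 4
∂y/∂b = 1
∂L/∂b = ∂L/∂y · ∂y/∂b = 4 × 1 = 4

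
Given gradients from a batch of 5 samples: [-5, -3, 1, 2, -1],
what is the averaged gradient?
Average gradient = -1.2

Average = (1/5)(-5 + -3 + 1 + 2 + -1) = -6/5 = -1.2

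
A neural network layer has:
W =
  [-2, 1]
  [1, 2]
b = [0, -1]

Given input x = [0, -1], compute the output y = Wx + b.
y = [-1, -3]

Wx = [-2×0 + 1×-1, 1×0 + 2×-1]
   = [-1, -2]
y = Wx + b = [-1 + 0, -2 + -1] = [-1, -3]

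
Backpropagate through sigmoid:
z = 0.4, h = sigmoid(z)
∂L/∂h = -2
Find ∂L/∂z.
∂L/∂z = -0.4805

σ(0.4) = 0.5987
σ'(0.4) = σ(0.4)(1 - σ(0.4)) = 0.5987 × 0.4013 = 0.2403
∂L/∂z = ∂L/∂h · σ'(z) = -2 × 0.2403 = -0.4805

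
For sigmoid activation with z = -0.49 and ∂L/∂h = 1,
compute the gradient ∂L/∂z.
∂L/∂z = 0.2356

σ(-0.49) = 0.3799
σ'(-0.49) = σ(-0.49)(1 - σ(-0.49)) = 0.3799 × 0.6201 = 0.2356
∂L/∂z = ∂L/∂h · σ'(z) = 1 × 0.2356 = 0.2356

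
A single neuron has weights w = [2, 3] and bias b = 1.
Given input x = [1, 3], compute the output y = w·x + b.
y = 12

y = (2)(1) + (3)(3) + 1 = 12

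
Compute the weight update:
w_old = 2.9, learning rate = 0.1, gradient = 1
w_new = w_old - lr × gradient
w_new = 2.8

w_new = w - η·∂L/∂w = 2.9 - 0.1×(1) = 2.9 - (0.1) = 2.8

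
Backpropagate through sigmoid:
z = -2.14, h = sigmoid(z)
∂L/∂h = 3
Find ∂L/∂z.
∂L/∂z = 0.2826

σ(-2.14) = 0.1053
σ'(-2.14) = σ(-2.14)(1 - σ(-2.14)) = 0.1053 × 0.8947 = 0.09419
∂L/∂z = ∂L/∂h · σ'(z) = 3 × 0.09419 = 0.2826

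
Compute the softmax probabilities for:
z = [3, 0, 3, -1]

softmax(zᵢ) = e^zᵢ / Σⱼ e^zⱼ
p = [0.4835, 0.0241, 0.4835, 0.0089]

exp(z) = [20.09, 1, 20.09, 0.3679]
Sum = 41.54
p = [0.4835, 0.0241, 0.4835, 0.0089]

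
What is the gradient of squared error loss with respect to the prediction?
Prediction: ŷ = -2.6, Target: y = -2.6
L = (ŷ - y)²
∂L/∂ŷ = 0.0

∂L/∂ŷ = 2(ŷ - y) = 2(-2.6 - -2.6) = 2(0.0) = 0.0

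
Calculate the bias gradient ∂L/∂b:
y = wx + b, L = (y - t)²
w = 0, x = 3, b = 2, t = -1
∂L/∂b = 6

y = wx + b = (0)(3) + 2 = 2
∂L/∂y = 2(y - t) = 2(2 - -1) = 6
∂y/∂b = 1
∂L/∂b = ∂L/∂y · ∂y/∂b = 6 × 1 = 6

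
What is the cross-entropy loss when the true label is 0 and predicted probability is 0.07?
L = 0.07257

L = -0·log(0.07) - 1·log(0.93) = -log(0.93) = 0.07257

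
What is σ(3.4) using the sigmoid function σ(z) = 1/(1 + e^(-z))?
0.9677

sigmoid(3.4) = 1/(1 + e^(-3.4)) = 1/(1 + 0.03337) = 0.9677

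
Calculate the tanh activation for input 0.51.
0.4699

tanh(0.51) = (e^(0.51) - e^(-0.51))/(e^(0.51) + e^(-0.51)) = 0.4699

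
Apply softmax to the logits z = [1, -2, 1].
p = [0.4879, 0.0243, 0.4879]

exp(z) = [2.718, 0.1353, 2.718]
Sum = 5.572
p = [0.4879, 0.0243, 0.4879]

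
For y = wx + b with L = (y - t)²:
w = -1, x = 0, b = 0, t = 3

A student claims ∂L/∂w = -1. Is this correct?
Incorrect

y = (-1)(0) + 0 = 0
∂L/∂y = 2(y - t) = 2(0 - 3) = -6
∂y/∂w = x = 0
∂L/∂w = -6 × 0 = 0

Claimed value: -1
Incorrect: The correct gradient is 0.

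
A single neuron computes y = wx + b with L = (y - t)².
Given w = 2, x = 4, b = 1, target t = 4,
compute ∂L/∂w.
∂L/∂w = 40

y = wx + b = (2)(4) + 1 = 9
∂L/∂y = 2(y - t) = 2(9 - 4) = 10
∂y/∂w = x = 4
∂L/∂w = ∂L/∂y · ∂y/∂w = 10 × 4 = 40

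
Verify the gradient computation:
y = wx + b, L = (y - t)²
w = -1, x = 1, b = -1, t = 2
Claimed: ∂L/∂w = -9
Incorrect

y = (-1)(1) + -1 = -2
∂L/∂y = 2(y - t) = 2(-2 - 2) = -8
∂y/∂w = x = 1
∂L/∂w = -8 × 1 = -8

Claimed value: -9
Incorrect: The correct gradient is -8.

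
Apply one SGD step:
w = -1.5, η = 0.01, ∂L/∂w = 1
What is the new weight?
w_new = -1.51

w_new = w - η·∂L/∂w = -1.5 - 0.01×(1) = -1.5 - (0.01) = -1.51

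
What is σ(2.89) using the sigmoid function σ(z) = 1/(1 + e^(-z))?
0.9473

sigmoid(2.89) = 1/(1 + e^(-2.89)) = 1/(1 + 0.05558) = 0.9473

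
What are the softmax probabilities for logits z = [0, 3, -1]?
p = [0.0466, 0.9362, 0.0171]

exp(z) = [1, 20.09, 0.3679]
Sum = 21.45
p = [0.0466, 0.9362, 0.0171]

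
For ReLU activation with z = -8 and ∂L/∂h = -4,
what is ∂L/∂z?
∂L/∂z = 0

h = ReLU(-8) = 0
Since z < 0: ∂h/∂z = 0
∂L/∂z = ∂L/∂h · ∂h/∂z = -4 × 0 = 0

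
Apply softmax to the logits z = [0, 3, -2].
p = [0.0471, 0.9465, 0.0064]

exp(z) = [1, 20.09, 0.1353]
Sum = 21.22
p = [0.0471, 0.9465, 0.0064]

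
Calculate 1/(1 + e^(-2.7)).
0.937

sigmoid(2.7) = 1/(1 + e^(-2.7)) = 1/(1 + 0.06721) = 0.937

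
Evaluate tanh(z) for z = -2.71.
-0.9912

tanh(-2.71) = (e^(-2.71) - e^(2.71))/(e^(-2.71) + e^(2.71)) = -0.9912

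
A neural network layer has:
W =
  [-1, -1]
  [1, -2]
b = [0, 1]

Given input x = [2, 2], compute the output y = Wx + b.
y = [-4, -1]

Wx = [-1×2 + -1×2, 1×2 + -2×2]
   = [-4, -2]
y = Wx + b = [-4 + 0, -2 + 1] = [-4, -1]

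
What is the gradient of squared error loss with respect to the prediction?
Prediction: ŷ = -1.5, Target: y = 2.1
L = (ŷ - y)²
∂L/∂ŷ = -7.2

∂L/∂ŷ = 2(ŷ - y) = 2(-1.5 - 2.1) = 2(-3.6) = -7.2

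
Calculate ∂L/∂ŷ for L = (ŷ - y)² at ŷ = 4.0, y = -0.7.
∂L/∂ŷ = 9.4

∂L/∂ŷ = 2(ŷ - y) = 2(4.0 - -0.7) = 2(4.7) = 9.4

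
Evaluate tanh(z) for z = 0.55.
0.5005

tanh(0.55) = (e^(0.55) - e^(-0.55))/(e^(0.55) + e^(-0.55)) = 0.5005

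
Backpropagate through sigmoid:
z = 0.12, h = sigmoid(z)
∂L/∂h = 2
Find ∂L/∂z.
∂L/∂z = 0.4982

σ(0.12) = 0.53
σ'(0.12) = σ(0.12)(1 - σ(0.12)) = 0.53 × 0.47 = 0.2491
∂L/∂z = ∂L/∂h · σ'(z) = 2 × 0.2491 = 0.4982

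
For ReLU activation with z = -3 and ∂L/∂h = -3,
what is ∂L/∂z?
∂L/∂z = 0

h = ReLU(-3) = 0
Since z < 0: ∂h/∂z = 0
∂L/∂z = ∂L/∂h · ∂h/∂z = -3 × 0 = 0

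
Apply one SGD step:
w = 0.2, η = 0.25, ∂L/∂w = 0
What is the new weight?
w_new = 0.2

w_new = w - η·∂L/∂w = 0.2 - 0.25×(0) = 0.2 - (0) = 0.2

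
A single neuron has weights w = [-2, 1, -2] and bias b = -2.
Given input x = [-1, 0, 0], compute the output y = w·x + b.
y = 0

y = (-2)(-1) + (1)(0) + (-2)(0) + -2 = 0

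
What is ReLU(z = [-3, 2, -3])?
h = [0, 2, 0]

ReLU applied element-wise: max(0,-3)=0, max(0,2)=2, max(0,-3)=0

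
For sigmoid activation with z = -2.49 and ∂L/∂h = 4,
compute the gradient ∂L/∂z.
∂L/∂z = 0.2828

σ(-2.49) = 0.07656
σ'(-2.49) = σ(-2.49)(1 - σ(-2.49)) = 0.07656 × 0.9234 = 0.0707
∂L/∂z = ∂L/∂h · σ'(z) = 4 × 0.0707 = 0.2828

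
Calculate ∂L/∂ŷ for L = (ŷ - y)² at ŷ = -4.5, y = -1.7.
∂L/∂ŷ = -5.6

∂L/∂ŷ = 2(ŷ - y) = 2(-4.5 - -1.7) = 2(-2.8) = -5.6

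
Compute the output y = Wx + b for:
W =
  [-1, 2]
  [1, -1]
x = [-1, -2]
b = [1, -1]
y = [-2, 0]

Wx = [-1×-1 + 2×-2, 1×-1 + -1×-2]
   = [-3, 1]
y = Wx + b = [-3 + 1, 1 + -1] = [-2, 0]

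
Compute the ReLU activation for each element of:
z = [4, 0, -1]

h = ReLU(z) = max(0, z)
h = [4, 0, 0]

ReLU applied element-wise: max(0,4)=4, max(0,0)=0, max(0,-1)=0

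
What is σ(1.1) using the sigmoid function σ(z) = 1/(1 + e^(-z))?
0.7503

sigmoid(1.1) = 1/(1 + e^(-1.1)) = 1/(1 + 0.3329) = 0.7503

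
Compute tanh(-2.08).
-0.9693

tanh(-2.08) = (e^(-2.08) - e^(2.08))/(e^(-2.08) + e^(2.08)) = -0.9693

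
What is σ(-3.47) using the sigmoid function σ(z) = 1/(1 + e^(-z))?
0.03018

sigmoid(-3.47) = 1/(1 + e^(3.47)) = 1/(1 + 32.14) = 0.03018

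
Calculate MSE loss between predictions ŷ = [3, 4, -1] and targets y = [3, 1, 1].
MSE = 4.333

MSE = (1/3)((3-3)² + (4-1)² + (-1-1)²) = (1/3)(0 + 9 + 4) = 4.333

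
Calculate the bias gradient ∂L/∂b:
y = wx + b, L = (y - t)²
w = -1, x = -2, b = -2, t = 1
∂L/∂b = -2

y = wx + b = (-1)(-2) + -2 = 0
∂L/∂y = 2(y - t) = 2(0 - 1) = -2
∂y/∂b = 1
∂L/∂b = ∂L/∂y · ∂y/∂b = -2 × 1 = -2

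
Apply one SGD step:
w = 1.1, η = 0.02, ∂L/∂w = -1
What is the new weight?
w_new = 1.12

w_new = w - η·∂L/∂w = 1.1 - 0.02×(-1) = 1.1 - (-0.02) = 1.12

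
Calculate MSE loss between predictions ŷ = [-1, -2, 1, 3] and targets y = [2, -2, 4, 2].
MSE = 4.75

MSE = (1/4)((-1-2)² + (-2--2)² + (1-4)² + (3-2)²) = (1/4)(9 + 0 + 9 + 1) = 4.75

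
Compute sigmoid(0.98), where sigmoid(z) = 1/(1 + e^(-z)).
0.7271

sigmoid(0.98) = 1/(1 + e^(-0.98)) = 1/(1 + 0.3753) = 0.7271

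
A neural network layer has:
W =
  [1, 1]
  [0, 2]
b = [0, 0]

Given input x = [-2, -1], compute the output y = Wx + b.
y = [-3, -2]

Wx = [1×-2 + 1×-1, 0×-2 + 2×-1]
   = [-3, -2]
y = Wx + b = [-3 + 0, -2 + 0] = [-3, -2]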